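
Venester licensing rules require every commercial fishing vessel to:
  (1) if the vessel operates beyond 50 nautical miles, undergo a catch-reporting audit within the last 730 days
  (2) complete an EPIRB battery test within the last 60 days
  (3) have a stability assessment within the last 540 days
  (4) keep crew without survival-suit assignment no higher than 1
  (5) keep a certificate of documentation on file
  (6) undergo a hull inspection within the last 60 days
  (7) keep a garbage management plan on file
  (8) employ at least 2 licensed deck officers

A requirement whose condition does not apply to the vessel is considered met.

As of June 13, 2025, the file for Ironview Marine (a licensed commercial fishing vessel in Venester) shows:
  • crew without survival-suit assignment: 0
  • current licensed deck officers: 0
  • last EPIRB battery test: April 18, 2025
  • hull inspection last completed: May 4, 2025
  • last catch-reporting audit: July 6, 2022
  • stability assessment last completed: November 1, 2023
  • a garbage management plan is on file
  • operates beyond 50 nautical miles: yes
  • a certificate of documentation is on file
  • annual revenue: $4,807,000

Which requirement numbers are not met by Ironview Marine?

1, 3, 8

1. condition 'operates beyond 50 nautical miles' holds; catch-reporting audit 1073 days ago vs limit 730 → not met
2. EPIRB battery test 56 days ago vs limit 60 → met
3. stability assessment 590 days ago vs limit 540 → not met
4. crew without survival-suit assignment 0 ≤ 1 → met
5. certificate of documentation present → met
6. hull inspection 40 days ago vs limit 60 → met
7. garbage management plan present → met
8. licensed deck officers 0 < 2 → not met
Not met: 1, 3, 8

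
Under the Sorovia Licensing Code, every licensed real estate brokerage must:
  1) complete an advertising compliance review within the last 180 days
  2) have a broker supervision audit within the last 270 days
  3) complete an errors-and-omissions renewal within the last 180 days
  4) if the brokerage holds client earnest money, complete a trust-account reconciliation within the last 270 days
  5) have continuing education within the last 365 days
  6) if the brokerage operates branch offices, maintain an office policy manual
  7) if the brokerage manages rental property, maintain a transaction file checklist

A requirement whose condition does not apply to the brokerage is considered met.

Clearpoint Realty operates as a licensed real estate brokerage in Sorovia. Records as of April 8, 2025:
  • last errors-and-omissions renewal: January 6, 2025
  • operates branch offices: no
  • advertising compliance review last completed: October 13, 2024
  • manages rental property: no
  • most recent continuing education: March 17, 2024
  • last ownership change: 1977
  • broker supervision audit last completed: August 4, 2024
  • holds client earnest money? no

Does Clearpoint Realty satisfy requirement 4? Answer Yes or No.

Yes

4. condition 'holds client earnest money' does not hold → requirement n/a → met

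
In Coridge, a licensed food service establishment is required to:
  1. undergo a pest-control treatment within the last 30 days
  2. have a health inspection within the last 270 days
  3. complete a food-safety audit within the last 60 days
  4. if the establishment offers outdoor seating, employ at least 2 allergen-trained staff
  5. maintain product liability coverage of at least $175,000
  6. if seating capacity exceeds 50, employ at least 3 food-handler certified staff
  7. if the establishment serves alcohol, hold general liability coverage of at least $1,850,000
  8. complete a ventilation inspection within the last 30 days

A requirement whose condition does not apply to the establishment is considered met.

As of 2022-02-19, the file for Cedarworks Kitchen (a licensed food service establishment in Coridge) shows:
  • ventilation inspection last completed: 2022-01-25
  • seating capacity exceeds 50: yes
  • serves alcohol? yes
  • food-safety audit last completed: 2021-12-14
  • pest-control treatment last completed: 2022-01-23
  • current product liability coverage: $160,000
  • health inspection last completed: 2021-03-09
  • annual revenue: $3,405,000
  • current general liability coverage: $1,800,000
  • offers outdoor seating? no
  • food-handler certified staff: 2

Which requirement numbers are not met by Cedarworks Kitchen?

1. pest-control treatment 27 days ago vs limit 30 → met
2. health inspection 347 days ago vs limit 270 → not met
3. food-safety audit 67 days ago vs limit 60 → not met
4. condition 'offers outdoor seating' does not hold → requirement n/a → met
5. product liability coverage $160,000 < $175,000 → not met
6. condition 'seating capacity exceeds 50' holds; food-handler certified staff 2 < 3 → not met
7. condition 'serves alcohol' holds; general liability coverage $1,800,000 < $1,850,000 → not met
8. ventilation inspection 25 days ago vs limit 30 → met
Not met: 2, 3, 5, 6, 7

2, 3, 5, 6, 7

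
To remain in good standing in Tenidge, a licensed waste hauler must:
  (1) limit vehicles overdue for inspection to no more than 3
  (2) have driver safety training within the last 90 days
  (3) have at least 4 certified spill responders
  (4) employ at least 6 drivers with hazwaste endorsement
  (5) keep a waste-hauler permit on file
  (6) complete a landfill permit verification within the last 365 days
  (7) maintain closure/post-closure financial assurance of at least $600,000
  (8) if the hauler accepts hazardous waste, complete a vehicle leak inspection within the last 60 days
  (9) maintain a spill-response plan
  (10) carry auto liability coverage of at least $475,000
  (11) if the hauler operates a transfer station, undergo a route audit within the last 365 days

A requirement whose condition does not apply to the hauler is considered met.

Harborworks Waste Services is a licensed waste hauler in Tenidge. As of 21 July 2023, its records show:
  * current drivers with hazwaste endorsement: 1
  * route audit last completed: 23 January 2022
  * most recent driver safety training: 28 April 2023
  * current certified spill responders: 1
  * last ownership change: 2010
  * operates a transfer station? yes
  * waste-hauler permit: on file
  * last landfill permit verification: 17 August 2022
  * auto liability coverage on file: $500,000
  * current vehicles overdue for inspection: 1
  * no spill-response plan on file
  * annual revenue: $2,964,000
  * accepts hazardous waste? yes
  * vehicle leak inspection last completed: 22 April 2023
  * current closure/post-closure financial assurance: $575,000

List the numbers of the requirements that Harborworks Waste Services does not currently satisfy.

3, 4, 7, 8, 9, 11

1. vehicles overdue for inspection 1 ≤ 3 → met
2. driver safety training 84 days ago vs limit 90 → met
3. certified spill responders 1 < 4 → not met
4. drivers with hazwaste endorsement 1 < 6 → not met
5. waste-hauler permit present → met
6. landfill permit verification 338 days ago vs limit 365 → met
7. closure/post-closure financial assurance $575,000 < $600,000 → not met
8. condition 'accepts hazardous waste' holds; vehicle leak inspection 90 days ago vs limit 60 → not met
9. spill-response plan absent → not met
10. auto liability coverage $500,000 ≥ $475,000 → met
11. condition 'operates a transfer station' holds; route audit 544 days ago vs limit 365 → not met
Not met: 3, 4, 7, 8, 9, 11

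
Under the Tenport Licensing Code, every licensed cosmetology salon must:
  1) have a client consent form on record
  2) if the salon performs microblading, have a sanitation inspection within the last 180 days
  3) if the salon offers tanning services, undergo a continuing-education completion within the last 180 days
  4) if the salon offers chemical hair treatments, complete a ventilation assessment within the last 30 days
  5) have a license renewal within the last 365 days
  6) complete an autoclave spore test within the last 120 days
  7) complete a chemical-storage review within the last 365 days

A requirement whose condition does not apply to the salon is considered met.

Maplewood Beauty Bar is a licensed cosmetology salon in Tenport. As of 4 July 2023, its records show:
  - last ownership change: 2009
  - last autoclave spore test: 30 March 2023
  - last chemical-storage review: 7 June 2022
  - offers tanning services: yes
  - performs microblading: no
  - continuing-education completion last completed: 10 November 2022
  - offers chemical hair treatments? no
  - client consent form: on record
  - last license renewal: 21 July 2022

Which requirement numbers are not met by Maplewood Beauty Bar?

1. client consent form present → met
2. condition 'performs microblading' does not hold → requirement n/a → met
3. condition 'offers tanning services' holds; continuing-education completion 236 days ago vs limit 180 → not met
4. condition 'offers chemical hair treatments' does not hold → requirement n/a → met
5. license renewal 348 days ago vs limit 365 → met
6. autoclave spore test 96 days ago vs limit 120 → met
7. chemical-storage review 392 days ago vs limit 365 → not met
Not met: 3, 7

3, 7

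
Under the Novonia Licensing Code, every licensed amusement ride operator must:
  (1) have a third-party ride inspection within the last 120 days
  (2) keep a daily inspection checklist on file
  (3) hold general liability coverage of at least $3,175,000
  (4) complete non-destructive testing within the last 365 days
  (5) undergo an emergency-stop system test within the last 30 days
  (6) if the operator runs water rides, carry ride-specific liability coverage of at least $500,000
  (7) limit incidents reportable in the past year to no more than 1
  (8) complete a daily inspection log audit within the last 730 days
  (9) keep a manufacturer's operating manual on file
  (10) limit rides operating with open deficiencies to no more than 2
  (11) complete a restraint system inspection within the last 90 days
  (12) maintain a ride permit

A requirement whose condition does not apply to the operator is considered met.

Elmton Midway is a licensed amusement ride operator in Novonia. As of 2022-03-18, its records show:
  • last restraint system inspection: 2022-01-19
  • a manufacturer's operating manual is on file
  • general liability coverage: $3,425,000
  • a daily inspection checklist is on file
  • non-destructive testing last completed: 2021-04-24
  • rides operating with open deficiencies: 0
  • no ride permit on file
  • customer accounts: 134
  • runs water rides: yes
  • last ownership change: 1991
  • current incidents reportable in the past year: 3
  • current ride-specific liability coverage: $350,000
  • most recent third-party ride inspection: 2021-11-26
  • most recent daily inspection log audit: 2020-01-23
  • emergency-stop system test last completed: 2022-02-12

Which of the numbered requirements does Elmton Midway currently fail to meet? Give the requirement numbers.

5, 6, 7, 8, 12

1. third-party ride inspection 112 days ago vs limit 120 → met
2. daily inspection checklist present → met
3. general liability coverage $3,425,000 ≥ $3,175,000 → met
4. non-destructive testing 328 days ago vs limit 365 → met
5. emergency-stop system test 34 days ago vs limit 30 → not met
6. condition 'runs water rides' holds; ride-specific liability coverage $350,000 < $500,000 → not met
7. incidents reportable in the past year 3 > 1 → not met
8. daily inspection log audit 785 days ago vs limit 730 → not met
9. manufacturer's operating manual present → met
10. rides operating with open deficiencies 0 ≤ 2 → met
11. restraint system inspection 58 days ago vs limit 90 → met
12. ride permit absent → not met
Not met: 5, 6, 7, 8, 12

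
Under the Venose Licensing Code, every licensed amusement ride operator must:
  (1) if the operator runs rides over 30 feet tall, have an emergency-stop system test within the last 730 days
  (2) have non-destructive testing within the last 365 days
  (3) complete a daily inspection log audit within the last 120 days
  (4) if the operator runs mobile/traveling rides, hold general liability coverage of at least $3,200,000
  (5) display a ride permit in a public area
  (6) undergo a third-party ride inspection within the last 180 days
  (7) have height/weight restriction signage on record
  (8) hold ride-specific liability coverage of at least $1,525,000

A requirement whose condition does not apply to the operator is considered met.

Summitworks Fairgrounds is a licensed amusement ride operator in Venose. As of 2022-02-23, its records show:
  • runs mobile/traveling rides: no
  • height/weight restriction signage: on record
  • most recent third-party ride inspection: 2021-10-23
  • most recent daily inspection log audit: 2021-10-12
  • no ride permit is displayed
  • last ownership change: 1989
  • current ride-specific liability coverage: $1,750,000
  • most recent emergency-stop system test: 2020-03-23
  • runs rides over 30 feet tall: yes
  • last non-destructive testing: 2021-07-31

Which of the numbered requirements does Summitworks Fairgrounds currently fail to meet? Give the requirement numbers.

1. condition 'runs rides over 30 feet tall' holds; emergency-stop system test 702 days ago vs limit 730 → met
2. non-destructive testing 207 days ago vs limit 365 → met
3. daily inspection log audit 134 days ago vs limit 120 → not met
4. condition 'runs mobile/traveling rides' does not hold → requirement n/a → met
5. ride permit absent → not met
6. third-party ride inspection 123 days ago vs limit 180 → met
7. height/weight restriction signage present → met
8. ride-specific liability coverage $1,750,000 ≥ $1,525,000 → met
Not met: 3, 5

3, 5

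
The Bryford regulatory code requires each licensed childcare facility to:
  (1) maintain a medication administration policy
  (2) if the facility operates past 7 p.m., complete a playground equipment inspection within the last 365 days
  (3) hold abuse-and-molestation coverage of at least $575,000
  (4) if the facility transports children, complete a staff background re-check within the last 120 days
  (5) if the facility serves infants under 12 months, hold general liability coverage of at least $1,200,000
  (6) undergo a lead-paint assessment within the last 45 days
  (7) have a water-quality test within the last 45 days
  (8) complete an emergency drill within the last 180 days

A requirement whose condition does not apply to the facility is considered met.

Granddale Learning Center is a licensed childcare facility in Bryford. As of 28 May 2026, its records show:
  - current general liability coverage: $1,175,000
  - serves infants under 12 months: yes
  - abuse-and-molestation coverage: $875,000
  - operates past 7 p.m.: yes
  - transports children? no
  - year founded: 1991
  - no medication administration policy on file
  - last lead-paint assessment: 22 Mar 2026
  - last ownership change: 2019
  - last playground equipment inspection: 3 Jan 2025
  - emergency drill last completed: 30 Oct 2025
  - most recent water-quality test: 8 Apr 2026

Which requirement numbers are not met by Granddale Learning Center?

1. medication administration policy absent → not met
2. condition 'operates past 7 p.m.' holds; playground equipment inspection 510 days ago vs limit 365 → not met
3. abuse-and-molestation coverage $875,000 ≥ $575,000 → met
4. condition 'transports children' does not hold → requirement n/a → met
5. condition 'serves infants under 12 months' holds; general liability coverage $1,175,000 < $1,200,000 → not met
6. lead-paint assessment 67 days ago vs limit 45 → not met
7. water-quality test 50 days ago vs limit 45 → not met
8. emergency drill 210 days ago vs limit 180 → not met
Not met: 1, 2, 5, 6, 7, 8

1, 2, 5, 6, 7, 8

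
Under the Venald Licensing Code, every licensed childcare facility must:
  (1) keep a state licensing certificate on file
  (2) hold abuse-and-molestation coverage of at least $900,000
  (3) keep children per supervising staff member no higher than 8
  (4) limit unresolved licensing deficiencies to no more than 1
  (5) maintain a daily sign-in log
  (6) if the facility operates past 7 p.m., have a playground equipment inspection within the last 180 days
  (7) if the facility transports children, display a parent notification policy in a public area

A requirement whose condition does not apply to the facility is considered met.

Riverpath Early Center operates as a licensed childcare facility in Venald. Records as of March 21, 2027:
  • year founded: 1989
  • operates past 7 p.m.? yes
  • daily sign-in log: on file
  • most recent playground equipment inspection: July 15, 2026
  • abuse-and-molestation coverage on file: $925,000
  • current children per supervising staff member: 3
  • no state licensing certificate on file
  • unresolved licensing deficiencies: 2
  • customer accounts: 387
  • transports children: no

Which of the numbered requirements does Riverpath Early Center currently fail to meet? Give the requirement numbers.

1, 4, 6

1. state licensing certificate absent → not met
2. abuse-and-molestation coverage $925,000 ≥ $900,000 → met
3. children per supervising staff member 3 ≤ 8 → met
4. unresolved licensing deficiencies 2 > 1 → not met
5. daily sign-in log present → met
6. condition 'operates past 7 p.m.' holds; playground equipment inspection 249 days ago vs limit 180 → not met
7. condition 'transports children' does not hold → requirement n/a → met
Not met: 1, 4, 6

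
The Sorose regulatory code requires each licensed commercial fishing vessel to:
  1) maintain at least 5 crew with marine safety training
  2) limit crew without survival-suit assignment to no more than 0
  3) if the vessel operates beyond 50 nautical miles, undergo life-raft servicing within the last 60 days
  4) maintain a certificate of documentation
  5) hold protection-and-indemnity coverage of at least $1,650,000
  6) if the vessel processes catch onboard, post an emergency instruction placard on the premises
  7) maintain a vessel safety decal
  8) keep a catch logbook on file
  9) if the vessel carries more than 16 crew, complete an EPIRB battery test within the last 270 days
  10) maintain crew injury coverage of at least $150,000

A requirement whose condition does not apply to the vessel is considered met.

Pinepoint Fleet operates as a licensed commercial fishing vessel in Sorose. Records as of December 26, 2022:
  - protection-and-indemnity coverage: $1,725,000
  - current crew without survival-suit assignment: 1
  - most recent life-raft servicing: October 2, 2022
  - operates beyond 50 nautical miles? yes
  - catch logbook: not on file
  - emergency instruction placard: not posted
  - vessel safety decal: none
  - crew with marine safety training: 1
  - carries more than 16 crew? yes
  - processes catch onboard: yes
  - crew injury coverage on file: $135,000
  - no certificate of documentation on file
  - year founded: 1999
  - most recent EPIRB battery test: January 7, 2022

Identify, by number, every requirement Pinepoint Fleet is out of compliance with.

1. crew with marine safety training 1 < 5 → not met
2. crew without survival-suit assignment 1 > 0 → not met
3. condition 'operates beyond 50 nautical miles' holds; life-raft servicing 85 days ago vs limit 60 → not met
4. certificate of documentation absent → not met
5. protection-and-indemnity coverage $1,725,000 ≥ $1,650,000 → met
6. condition 'processes catch onboard' holds; emergency instruction placard absent → not met
7. vessel safety decal absent → not met
8. catch logbook absent → not met
9. condition 'carries more than 16 crew' holds; EPIRB battery test 353 days ago vs limit 270 → not met
10. crew injury coverage $135,000 < $150,000 → not met
Not met: 1, 2, 3, 4, 6, 7, 8, 9, 10

1, 2, 3, 4, 6, 7, 8, 9, 10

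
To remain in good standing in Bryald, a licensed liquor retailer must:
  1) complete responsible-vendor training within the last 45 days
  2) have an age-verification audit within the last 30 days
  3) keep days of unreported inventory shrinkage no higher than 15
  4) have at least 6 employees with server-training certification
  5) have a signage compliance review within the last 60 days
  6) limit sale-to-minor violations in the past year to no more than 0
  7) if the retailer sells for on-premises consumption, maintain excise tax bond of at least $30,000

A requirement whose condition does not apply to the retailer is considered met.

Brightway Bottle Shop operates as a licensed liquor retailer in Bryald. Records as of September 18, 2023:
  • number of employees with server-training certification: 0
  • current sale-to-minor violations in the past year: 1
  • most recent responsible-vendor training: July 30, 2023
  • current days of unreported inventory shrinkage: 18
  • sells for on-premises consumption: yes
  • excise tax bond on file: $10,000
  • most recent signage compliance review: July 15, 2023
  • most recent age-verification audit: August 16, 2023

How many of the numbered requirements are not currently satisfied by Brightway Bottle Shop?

1. responsible-vendor training 50 days ago vs limit 45 → not met
2. age-verification audit 33 days ago vs limit 30 → not met
3. days of unreported inventory shrinkage 18 > 15 → not met
4. employees with server-training certification 0 < 6 → not met
5. signage compliance review 65 days ago vs limit 60 → not met
6. sale-to-minor violations in the past year 1 > 0 → not met
7. condition 'sells for on-premises consumption' holds; excise tax bond $10,000 < $30,000 → not met
Not met: 7 of 7

7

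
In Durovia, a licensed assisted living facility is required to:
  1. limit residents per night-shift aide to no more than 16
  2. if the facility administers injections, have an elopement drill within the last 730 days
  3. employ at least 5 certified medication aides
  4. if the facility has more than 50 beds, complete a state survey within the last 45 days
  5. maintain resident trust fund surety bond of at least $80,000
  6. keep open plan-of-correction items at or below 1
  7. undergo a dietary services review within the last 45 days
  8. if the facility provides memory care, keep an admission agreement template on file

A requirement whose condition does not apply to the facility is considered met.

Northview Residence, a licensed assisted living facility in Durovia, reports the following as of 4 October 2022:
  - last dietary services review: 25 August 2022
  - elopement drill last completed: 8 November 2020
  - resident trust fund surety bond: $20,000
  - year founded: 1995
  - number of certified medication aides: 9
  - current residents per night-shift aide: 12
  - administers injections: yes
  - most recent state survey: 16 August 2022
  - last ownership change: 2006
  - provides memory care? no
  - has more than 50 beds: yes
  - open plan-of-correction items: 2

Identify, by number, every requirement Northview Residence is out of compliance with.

1. residents per night-shift aide 12 ≤ 16 → met
2. condition 'administers injections' holds; elopement drill 695 days ago vs limit 730 → met
3. certified medication aides 9 ≥ 5 → met
4. condition 'has more than 50 beds' holds; state survey 49 days ago vs limit 45 → not met
5. resident trust fund surety bond $20,000 < $80,000 → not met
6. open plan-of-correction items 2 > 1 → not met
7. dietary services review 40 days ago vs limit 45 → met
8. condition 'provides memory care' does not hold → requirement n/a → met
Not met: 4, 5, 6

4, 5, 6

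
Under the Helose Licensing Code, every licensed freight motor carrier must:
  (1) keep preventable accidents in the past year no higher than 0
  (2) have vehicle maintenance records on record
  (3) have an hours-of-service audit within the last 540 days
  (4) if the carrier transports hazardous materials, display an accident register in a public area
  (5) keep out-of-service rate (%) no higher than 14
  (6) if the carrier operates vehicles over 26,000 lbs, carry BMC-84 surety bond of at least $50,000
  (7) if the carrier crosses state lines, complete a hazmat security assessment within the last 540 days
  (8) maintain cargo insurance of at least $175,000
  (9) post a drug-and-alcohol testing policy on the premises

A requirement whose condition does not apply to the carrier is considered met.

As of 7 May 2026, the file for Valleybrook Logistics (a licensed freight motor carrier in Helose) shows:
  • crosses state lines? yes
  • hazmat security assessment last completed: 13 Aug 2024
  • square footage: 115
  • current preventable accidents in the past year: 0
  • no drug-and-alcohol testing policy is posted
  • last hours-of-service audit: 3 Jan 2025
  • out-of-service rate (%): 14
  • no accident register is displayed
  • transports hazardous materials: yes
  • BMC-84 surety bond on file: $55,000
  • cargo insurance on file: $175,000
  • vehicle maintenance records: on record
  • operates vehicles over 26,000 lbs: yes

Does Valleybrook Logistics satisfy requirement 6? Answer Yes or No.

Yes

6. condition 'operates vehicles over 26,000 lbs' holds; BMC-84 surety bond $55,000 ≥ $50,000 → met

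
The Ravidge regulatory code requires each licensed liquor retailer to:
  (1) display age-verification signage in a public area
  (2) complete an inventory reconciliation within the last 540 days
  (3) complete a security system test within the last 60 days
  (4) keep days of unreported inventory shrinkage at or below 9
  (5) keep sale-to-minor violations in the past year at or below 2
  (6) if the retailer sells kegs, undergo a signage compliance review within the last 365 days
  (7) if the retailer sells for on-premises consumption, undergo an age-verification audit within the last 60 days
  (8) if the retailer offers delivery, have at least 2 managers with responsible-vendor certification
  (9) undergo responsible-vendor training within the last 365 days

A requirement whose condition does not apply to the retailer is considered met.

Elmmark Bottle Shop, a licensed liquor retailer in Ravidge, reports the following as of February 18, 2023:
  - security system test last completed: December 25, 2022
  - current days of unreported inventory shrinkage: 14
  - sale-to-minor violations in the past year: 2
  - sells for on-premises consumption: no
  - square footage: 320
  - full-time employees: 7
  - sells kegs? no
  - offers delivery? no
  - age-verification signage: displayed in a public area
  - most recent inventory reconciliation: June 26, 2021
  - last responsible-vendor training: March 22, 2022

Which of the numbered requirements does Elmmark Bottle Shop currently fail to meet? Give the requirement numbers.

1. age-verification signage present → met
2. inventory reconciliation 602 days ago vs limit 540 → not met
3. security system test 55 days ago vs limit 60 → met
4. days of unreported inventory shrinkage 14 > 9 → not met
5. sale-to-minor violations in the past year 2 ≤ 2 → met
6. condition 'sells kegs' does not hold → requirement n/a → met
7. condition 'sells for on-premises consumption' does not hold → requirement n/a → met
8. condition 'offers delivery' does not hold → requirement n/a → met
9. responsible-vendor training 333 days ago vs limit 365 → met
Not met: 2, 4

2, 4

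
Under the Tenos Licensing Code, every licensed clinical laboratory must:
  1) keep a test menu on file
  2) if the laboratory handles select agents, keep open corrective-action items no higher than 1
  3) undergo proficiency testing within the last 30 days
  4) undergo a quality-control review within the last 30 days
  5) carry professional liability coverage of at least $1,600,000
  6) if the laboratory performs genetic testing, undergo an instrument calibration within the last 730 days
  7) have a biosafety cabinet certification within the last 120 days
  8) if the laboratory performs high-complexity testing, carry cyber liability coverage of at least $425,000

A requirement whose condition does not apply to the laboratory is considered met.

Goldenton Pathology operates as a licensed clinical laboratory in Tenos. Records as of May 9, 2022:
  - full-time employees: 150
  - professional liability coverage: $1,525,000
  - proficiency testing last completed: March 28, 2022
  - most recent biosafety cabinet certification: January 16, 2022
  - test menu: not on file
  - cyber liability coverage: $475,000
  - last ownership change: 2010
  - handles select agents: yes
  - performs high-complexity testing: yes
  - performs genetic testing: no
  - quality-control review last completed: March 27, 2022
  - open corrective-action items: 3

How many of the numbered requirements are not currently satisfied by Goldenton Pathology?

1. test menu absent → not met
2. condition 'handles select agents' holds; open corrective-action items 3 > 1 → not met
3. proficiency testing 42 days ago vs limit 30 → not met
4. quality-control review 43 days ago vs limit 30 → not met
5. professional liability coverage $1,525,000 < $1,600,000 → not met
6. condition 'performs genetic testing' does not hold → requirement n/a → met
7. biosafety cabinet certification 113 days ago vs limit 120 → met
8. condition 'performs high-complexity testing' holds; cyber liability coverage $475,000 ≥ $425,000 → met
Not met: 5 of 8

5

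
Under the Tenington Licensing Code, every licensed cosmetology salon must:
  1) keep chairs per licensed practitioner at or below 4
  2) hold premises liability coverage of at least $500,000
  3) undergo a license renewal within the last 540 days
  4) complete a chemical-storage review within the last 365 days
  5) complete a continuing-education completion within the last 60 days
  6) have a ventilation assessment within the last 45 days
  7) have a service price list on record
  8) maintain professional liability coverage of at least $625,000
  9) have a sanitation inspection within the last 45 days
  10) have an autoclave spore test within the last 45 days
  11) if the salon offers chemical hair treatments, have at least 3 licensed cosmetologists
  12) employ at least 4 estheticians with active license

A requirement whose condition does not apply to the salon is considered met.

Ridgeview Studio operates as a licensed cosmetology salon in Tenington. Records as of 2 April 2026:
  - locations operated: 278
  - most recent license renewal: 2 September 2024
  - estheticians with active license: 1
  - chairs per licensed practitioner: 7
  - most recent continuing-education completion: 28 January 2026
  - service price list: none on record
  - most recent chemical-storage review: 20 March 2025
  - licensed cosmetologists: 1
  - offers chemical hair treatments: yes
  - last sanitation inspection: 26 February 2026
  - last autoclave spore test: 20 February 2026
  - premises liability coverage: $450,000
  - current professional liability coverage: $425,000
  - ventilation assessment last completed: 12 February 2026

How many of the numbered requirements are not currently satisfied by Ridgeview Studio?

10

1. chairs per licensed practitioner 7 > 4 → not met
2. premises liability coverage $450,000 < $500,000 → not met
3. license renewal 577 days ago vs limit 540 → not met
4. chemical-storage review 378 days ago vs limit 365 → not met
5. continuing-education completion 64 days ago vs limit 60 → not met
6. ventilation assessment 49 days ago vs limit 45 → not met
7. service price list absent → not met
8. professional liability coverage $425,000 < $625,000 → not met
9. sanitation inspection 35 days ago vs limit 45 → met
10. autoclave spore test 41 days ago vs limit 45 → met
11. condition 'offers chemical hair treatments' holds; licensed cosmetologists 1 < 3 → not met
12. estheticians with active license 1 < 4 → not met
Not met: 10 of 12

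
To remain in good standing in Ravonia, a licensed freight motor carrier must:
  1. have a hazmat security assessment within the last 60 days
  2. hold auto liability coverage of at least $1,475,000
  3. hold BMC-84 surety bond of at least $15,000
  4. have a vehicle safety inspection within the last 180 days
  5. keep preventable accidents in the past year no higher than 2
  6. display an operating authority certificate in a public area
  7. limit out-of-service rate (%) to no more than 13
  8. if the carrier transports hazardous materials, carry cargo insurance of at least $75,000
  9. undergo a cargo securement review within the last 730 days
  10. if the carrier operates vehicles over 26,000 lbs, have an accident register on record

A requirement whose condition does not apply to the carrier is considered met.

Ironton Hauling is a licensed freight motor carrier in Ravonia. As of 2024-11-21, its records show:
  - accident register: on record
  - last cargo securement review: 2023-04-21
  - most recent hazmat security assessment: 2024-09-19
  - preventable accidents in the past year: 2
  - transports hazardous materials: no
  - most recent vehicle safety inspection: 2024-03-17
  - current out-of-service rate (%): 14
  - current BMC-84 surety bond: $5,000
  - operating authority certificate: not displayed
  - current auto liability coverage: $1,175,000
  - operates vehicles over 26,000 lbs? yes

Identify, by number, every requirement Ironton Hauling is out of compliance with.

1. hazmat security assessment 63 days ago vs limit 60 → not met
2. auto liability coverage $1,175,000 < $1,475,000 → not met
3. BMC-84 surety bond $5,000 < $15,000 → not met
4. vehicle safety inspection 249 days ago vs limit 180 → not met
5. preventable accidents in the past year 2 ≤ 2 → met
6. operating authority certificate absent → not met
7. out-of-service rate (%) 14 > 13 → not met
8. condition 'transports hazardous materials' does not hold → requirement n/a → met
9. cargo securement review 580 days ago vs limit 730 → met
10. condition 'operates vehicles over 26,000 lbs' holds; accident register present → met
Not met: 1, 2, 3, 4, 6, 7

1, 2, 3, 4, 6, 7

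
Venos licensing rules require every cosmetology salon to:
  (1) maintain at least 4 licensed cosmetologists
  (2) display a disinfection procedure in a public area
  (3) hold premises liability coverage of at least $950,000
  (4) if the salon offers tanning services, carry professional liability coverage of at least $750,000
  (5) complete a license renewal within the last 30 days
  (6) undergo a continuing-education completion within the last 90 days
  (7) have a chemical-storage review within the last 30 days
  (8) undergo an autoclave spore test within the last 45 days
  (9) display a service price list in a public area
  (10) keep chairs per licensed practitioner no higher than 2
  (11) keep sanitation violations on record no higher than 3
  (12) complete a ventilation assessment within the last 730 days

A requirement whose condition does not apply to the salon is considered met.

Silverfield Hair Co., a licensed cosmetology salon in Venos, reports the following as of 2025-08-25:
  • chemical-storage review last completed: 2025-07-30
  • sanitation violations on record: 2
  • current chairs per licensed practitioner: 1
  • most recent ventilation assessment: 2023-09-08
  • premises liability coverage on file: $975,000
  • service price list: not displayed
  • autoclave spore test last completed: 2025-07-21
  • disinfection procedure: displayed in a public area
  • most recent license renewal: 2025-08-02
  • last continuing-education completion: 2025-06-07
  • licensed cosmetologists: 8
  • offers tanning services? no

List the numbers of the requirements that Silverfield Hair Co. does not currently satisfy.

1. licensed cosmetologists 8 ≥ 4 → met
2. disinfection procedure present → met
3. premises liability coverage $975,000 ≥ $950,000 → met
4. condition 'offers tanning services' does not hold → requirement n/a → met
5. license renewal 23 days ago vs limit 30 → met
6. continuing-education completion 79 days ago vs limit 90 → met
7. chemical-storage review 26 days ago vs limit 30 → met
8. autoclave spore test 35 days ago vs limit 45 → met
9. service price list absent → not met
10. chairs per licensed practitioner 1 ≤ 2 → met
11. sanitation violations on record 2 ≤ 3 → met
12. ventilation assessment 717 days ago vs limit 730 → met
Not met: 9

9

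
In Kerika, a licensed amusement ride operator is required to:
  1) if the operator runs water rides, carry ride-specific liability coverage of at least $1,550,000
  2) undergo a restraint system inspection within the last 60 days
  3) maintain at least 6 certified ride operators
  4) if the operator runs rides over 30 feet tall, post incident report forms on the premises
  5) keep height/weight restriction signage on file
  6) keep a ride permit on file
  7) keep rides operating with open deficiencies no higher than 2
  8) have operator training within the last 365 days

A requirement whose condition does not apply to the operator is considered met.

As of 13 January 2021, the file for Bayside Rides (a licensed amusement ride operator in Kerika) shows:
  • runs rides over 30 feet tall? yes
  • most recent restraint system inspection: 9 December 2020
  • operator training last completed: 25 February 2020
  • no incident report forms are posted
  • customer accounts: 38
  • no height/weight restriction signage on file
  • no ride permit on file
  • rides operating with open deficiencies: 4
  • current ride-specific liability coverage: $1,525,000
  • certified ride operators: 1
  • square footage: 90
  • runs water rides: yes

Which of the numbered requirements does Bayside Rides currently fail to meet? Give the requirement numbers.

1. condition 'runs water rides' holds; ride-specific liability coverage $1,525,000 < $1,550,000 → not met
2. restraint system inspection 35 days ago vs limit 60 → met
3. certified ride operators 1 < 6 → not met
4. condition 'runs rides over 30 feet tall' holds; incident report forms absent → not met
5. height/weight restriction signage absent → not met
6. ride permit absent → not met
7. rides operating with open deficiencies 4 > 2 → not met
8. operator training 323 days ago vs limit 365 → met
Not met: 1, 3, 4, 5, 6, 7

1, 3, 4, 5, 6, 7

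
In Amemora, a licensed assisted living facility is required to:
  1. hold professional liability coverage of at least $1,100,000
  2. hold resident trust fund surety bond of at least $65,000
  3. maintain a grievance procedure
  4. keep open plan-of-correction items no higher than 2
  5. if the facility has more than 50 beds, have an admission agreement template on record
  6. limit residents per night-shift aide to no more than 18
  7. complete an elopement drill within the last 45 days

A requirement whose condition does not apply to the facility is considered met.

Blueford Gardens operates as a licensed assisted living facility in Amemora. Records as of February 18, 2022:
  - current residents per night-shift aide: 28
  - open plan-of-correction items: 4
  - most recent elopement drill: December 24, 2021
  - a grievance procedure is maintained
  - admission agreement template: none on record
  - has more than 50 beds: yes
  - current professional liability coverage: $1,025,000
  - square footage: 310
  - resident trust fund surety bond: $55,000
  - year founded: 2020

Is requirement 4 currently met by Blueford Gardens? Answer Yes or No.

No

4. open plan-of-correction items 4 > 2 → not met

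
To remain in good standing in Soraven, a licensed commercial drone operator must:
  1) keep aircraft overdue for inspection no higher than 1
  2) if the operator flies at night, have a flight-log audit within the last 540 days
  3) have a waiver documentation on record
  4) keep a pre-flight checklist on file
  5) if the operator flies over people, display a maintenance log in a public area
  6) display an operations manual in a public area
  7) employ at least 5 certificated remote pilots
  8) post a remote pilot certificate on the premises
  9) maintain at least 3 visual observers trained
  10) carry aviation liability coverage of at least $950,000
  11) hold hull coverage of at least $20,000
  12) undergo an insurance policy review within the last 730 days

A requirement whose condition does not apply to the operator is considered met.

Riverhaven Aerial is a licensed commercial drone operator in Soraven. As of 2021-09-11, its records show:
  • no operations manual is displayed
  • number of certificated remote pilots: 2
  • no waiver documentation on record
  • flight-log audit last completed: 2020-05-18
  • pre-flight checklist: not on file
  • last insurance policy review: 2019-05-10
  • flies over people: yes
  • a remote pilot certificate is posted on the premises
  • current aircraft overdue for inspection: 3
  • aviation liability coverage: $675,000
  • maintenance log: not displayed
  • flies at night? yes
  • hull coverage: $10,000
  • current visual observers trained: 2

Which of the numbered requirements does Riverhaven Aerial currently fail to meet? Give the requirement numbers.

1. aircraft overdue for inspection 3 > 1 → not met
2. condition 'flies at night' holds; flight-log audit 481 days ago vs limit 540 → met
3. waiver documentation absent → not met
4. pre-flight checklist absent → not met
5. condition 'flies over people' holds; maintenance log absent → not met
6. operations manual absent → not met
7. certificated remote pilots 2 < 5 → not met
8. remote pilot certificate present → met
9. visual observers trained 2 < 3 → not met
10. aviation liability coverage $675,000 < $950,000 → not met
11. hull coverage $10,000 < $20,000 → not met
12. insurance policy review 855 days ago vs limit 730 → not met
Not met: 1, 3, 4, 5, 6, 7, 9, 10, 11, 12

1, 3, 4, 5, 6, 7, 9, 10, 11, 12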